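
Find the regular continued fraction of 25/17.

Run the Euclidean algorithm on 25 and 17; the successive quotients are the partial quotients a_0, a_1, ... (each step inverts the fractional part left over by the previous one):
  25 = 1*17 + 8, so a_0 = 1.
  17 = 2*8 + 1, so a_1 = 2.
  8 = 8*1 + 0, so a_2 = 8.
The remainder reaches 0 after 3 divisions, so the expansion has 3 partial quotients, read off in order.

[1; 2, 8]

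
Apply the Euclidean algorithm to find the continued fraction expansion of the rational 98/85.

[1; 6, 1, 1, 6]

Run the Euclidean algorithm on 98 and 85; the successive quotients are the partial quotients a_0, a_1, ... (each step inverts the fractional part left over by the previous one):
  98 = 1*85 + 13, so a_0 = 1.
  85 = 6*13 + 7, so a_1 = 6.
  13 = 1*7 + 6, so a_2 = 1.
  7 = 1*6 + 1, so a_3 = 1.
  6 = 6*1 + 0, so a_4 = 6.
The remainder reaches 0 after 5 divisions, so the expansion has 5 partial quotients, read off in order.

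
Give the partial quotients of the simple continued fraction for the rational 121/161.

Run the Euclidean algorithm on 121 and 161; the successive quotients are the partial quotients a_0, a_1, ... (each step inverts the fractional part left over by the previous one):
  121 = 0*161 + 121, so a_0 = 0.
  161 = 1*121 + 40, so a_1 = 1.
  121 = 3*40 + 1, so a_2 = 3.
  40 = 40*1 + 0, so a_3 = 40.
The remainder reaches 0 after 4 divisions, so the expansion has 4 partial quotients, read off in order.

[0; 1, 3, 40]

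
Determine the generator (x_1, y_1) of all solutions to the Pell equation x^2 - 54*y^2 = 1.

(x, y) = (485, 66)

First expand sqrt(54) as a continued fraction. With x_i = (sqrt(54) + m_i)/d_i and (m_0, d_0) = (0, 1): a_0 = floor(sqrt(54)) = 7, since 7^2 = 49 <= 54 < 64 = 8^2.
Iterate m_{i+1} = d_i*a_i - m_i, d_{i+1} = (54 - m_{i+1}^2)/d_i, a_{i+1} = floor((a_0 + m_{i+1})/d_{i+1}):
  m_1 = 1*7 - 0 = 7, d_1 = (54 - 7^2)/1 = 5/1 = 5, a_1 = floor((7 + 7)/5) = 2.
  m_2 = 5*2 - 7 = 3, d_2 = (54 - 3^2)/5 = 45/5 = 9, a_2 = floor((7 + 3)/9) = 1.
  m_3 = 9*1 - 3 = 6, d_3 = (54 - 6^2)/9 = 18/9 = 2, a_3 = floor((7 + 6)/2) = 6.
  m_4 = 2*6 - 6 = 6, d_4 = (54 - 6^2)/2 = 18/2 = 9, a_4 = floor((7 + 6)/9) = 1.
  m_5 = 9*1 - 6 = 3, d_5 = (54 - 3^2)/9 = 45/9 = 5, a_5 = floor((7 + 3)/5) = 2.
  m_6 = 5*2 - 3 = 7, d_6 = (54 - 7^2)/5 = 5/5 = 1, a_6 = floor((7 + 7)/1) = 14.
  m_7 = 1*14 - 7 = 7, d_7 = (54 - 7^2)/1 = 5/1 = 5: (m_7, d_7) = (m_1, d_1) = (7, 5), so from here the quotients repeat a_1, ..., a_6; the period length is 6.
So sqrt(54) = [7; (2, 1, 6, 1, 2, 14)] with period length k = 6.
k is even, so the fundamental solution of x^2 - 54y^2 = 1 is (p_{k-1}, q_{k-1}) = (p_5, q_5); compute convergents through index 5.
Convergents (p_i = a_i*p_{i-1} + p_{i-2}, q_i = a_i*q_{i-1} + q_{i-2} with p_{-2}=0, p_{-1}=1, q_{-2}=1, q_{-1}=0):
  i=0: a_0=7, p_0 = 7*1 + 0 = 7, q_0 = 7*0 + 1 = 1.
  i=1: a_1=2, p_1 = 2*7 + 1 = 15, q_1 = 2*1 + 0 = 2.
  i=2: a_2=1, p_2 = 1*15 + 7 = 22, q_2 = 1*2 + 1 = 3.
  i=3: a_3=6, p_3 = 6*22 + 15 = 147, q_3 = 6*3 + 2 = 20.
  i=4: a_4=1, p_4 = 1*147 + 22 = 169, q_4 = 1*20 + 3 = 23.
  i=5: a_5=2, p_5 = 2*169 + 147 = 485, q_5 = 2*23 + 20 = 66.
Check: 485^2 - 54*66^2 = 235225 - 235224 = 1, so (x, y) = (485, 66) solves the equation, and by the theorem it is the least positive solution.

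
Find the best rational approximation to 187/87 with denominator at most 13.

28/13

Expand x = 187/87 as a continued fraction with the Euclidean algorithm:
  187 = 2*87 + 13, so a_0 = 2.
  87 = 6*13 + 9, so a_1 = 6.
  13 = 1*9 + 4, so a_2 = 1.
  9 = 2*4 + 1, so a_3 = 2.
  4 = 4*1 + 0, so a_4 = 4.
so x = [2; 6, 1, 2, 4].
Convergents (p_i = a_i*p_{i-1} + p_{i-2}, q_i = a_i*q_{i-1} + q_{i-2} with p_{-2}=0, p_{-1}=1, q_{-2}=1, q_{-1}=0), until the denominator exceeds 13:
  i=0: a_0=2, p_0 = 2*1 + 0 = 2, q_0 = 2*0 + 1 = 1.
  i=1: a_1=6, p_1 = 6*2 + 1 = 13, q_1 = 6*1 + 0 = 6.
  i=2: a_2=1, p_2 = 1*13 + 2 = 15, q_2 = 1*6 + 1 = 7.
  i=3: a_3=2, p_3 = 2*15 + 13 = 43, q_3 = 2*7 + 6 = 20.
q_3 = 20 > 13, so the last convergent with denominator <= 13 is p_2/q_2 = 15/7.
The closest fraction with denominator <= 13 is either p_2/q_2 or the intermediate fraction (k*p_2 + p_1)/(k*q_2 + q_1) with the largest k >= 1 whose denominator stays <= 13; these approach x as k grows, and every other convergent or intermediate fraction in range is farther away.
Largest k: floor((13 - q_1)/q_2) = floor((13 - 6)/7) = 1.
That gives (1*15 + 13)/(1*7 + 6) = 28/13.
Compare the errors: |x - 15/7| = |187*7 - 15*87|/(87*7) = 4/609, and |x - 28/13| = |187*13 - 28*87|/(87*13) = 5/1131.
Cross-multiplying, 5*609 = 3045 < 4524 = 4*1131, so 5/1131 is smaller: the intermediate fraction 28/13 is closer to x than 15/7.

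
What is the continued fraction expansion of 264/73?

[3; 1, 1, 1, 1, 1, 1, 5]

Run the Euclidean algorithm on 264 and 73; the successive quotients are the partial quotients a_0, a_1, ... (each step inverts the fractional part left over by the previous one):
  264 = 3*73 + 45, so a_0 = 3.
  73 = 1*45 + 28, so a_1 = 1.
  45 = 1*28 + 17, so a_2 = 1.
  28 = 1*17 + 11, so a_3 = 1.
  17 = 1*11 + 6, so a_4 = 1.
  11 = 1*6 + 5, so a_5 = 1.
  6 = 1*5 + 1, so a_6 = 1.
  5 = 5*1 + 0, so a_7 = 5.
The remainder reaches 0 after 8 divisions, so the expansion has 8 partial quotients, read off in order.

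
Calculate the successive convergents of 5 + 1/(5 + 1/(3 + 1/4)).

Using the convergent recurrence p_i = a_i*p_{i-1} + p_{i-2}, q_i = a_i*q_{i-1} + q_{i-2} with p_{-2}=0, p_{-1}=1, q_{-2}=1, q_{-1}=0:
  i=0: a_0=5, p_0 = 5*1 + 0 = 5, q_0 = 5*0 + 1 = 1.
  i=1: a_1=5, p_1 = 5*5 + 1 = 26, q_1 = 5*1 + 0 = 5.
  i=2: a_2=3, p_2 = 3*26 + 5 = 83, q_2 = 3*5 + 1 = 16.
  i=3: a_3=4, p_3 = 4*83 + 26 = 358, q_3 = 4*16 + 5 = 69.

5/1, 26/5, 83/16, 358/69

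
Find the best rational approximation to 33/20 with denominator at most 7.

Expand x = 33/20 as a continued fraction with the Euclidean algorithm:
  33 = 1*20 + 13, so a_0 = 1.
  20 = 1*13 + 7, so a_1 = 1.
  13 = 1*7 + 6, so a_2 = 1.
  7 = 1*6 + 1, so a_3 = 1.
  6 = 6*1 + 0, so a_4 = 6.
so x = [1; 1, 1, 1, 6].
Convergents (p_i = a_i*p_{i-1} + p_{i-2}, q_i = a_i*q_{i-1} + q_{i-2} with p_{-2}=0, p_{-1}=1, q_{-2}=1, q_{-1}=0), until the denominator exceeds 7:
  i=0: a_0=1, p_0 = 1*1 + 0 = 1, q_0 = 1*0 + 1 = 1.
  i=1: a_1=1, p_1 = 1*1 + 1 = 2, q_1 = 1*1 + 0 = 1.
  i=2: a_2=1, p_2 = 1*2 + 1 = 3, q_2 = 1*1 + 1 = 2.
  i=3: a_3=1, p_3 = 1*3 + 2 = 5, q_3 = 1*2 + 1 = 3.
  i=4: a_4=6, p_4 = 6*5 + 3 = 33, q_4 = 6*3 + 2 = 20.
q_4 = 20 > 7, so the last convergent with denominator <= 7 is p_3/q_3 = 5/3.
The closest fraction with denominator <= 7 is either p_3/q_3 or the intermediate fraction (k*p_3 + p_2)/(k*q_3 + q_2) with the largest k >= 1 whose denominator stays <= 7; these approach x as k grows, and every other convergent or intermediate fraction in range is farther away.
Largest k: floor((7 - q_2)/q_3) = floor((7 - 2)/3) = 1.
That gives (1*5 + 3)/(1*3 + 2) = 8/5.
Compare the errors: |x - 5/3| = |33*3 - 5*20|/(20*3) = 1/60, and |x - 8/5| = |33*5 - 8*20|/(20*5) = 5/100.
Cross-multiplying, 1*100 = 100 < 300 = 5*60, so 1/60 is smaller: the convergent 5/3 is closer to x than 8/5.

5/3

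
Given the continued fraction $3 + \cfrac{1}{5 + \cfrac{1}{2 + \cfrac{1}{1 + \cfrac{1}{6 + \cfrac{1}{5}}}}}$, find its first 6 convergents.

Using the convergent recurrence p_i = a_i*p_{i-1} + p_{i-2}, q_i = a_i*q_{i-1} + q_{i-2} with p_{-2}=0, p_{-1}=1, q_{-2}=1, q_{-1}=0:
  i=0: a_0=3, p_0 = 3*1 + 0 = 3, q_0 = 3*0 + 1 = 1.
  i=1: a_1=5, p_1 = 5*3 + 1 = 16, q_1 = 5*1 + 0 = 5.
  i=2: a_2=2, p_2 = 2*16 + 3 = 35, q_2 = 2*5 + 1 = 11.
  i=3: a_3=1, p_3 = 1*35 + 16 = 51, q_3 = 1*11 + 5 = 16.
  i=4: a_4=6, p_4 = 6*51 + 35 = 341, q_4 = 6*16 + 11 = 107.
  i=5: a_5=5, p_5 = 5*341 + 51 = 1756, q_5 = 5*107 + 16 = 551.

3/1, 16/5, 35/11, 51/16, 341/107, 1756/551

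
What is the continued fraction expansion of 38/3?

Run the Euclidean algorithm on 38 and 3; the successive quotients are the partial quotients a_0, a_1, ... (each step inverts the fractional part left over by the previous one):
  38 = 12*3 + 2, so a_0 = 12.
  3 = 1*2 + 1, so a_1 = 1.
  2 = 2*1 + 0, so a_2 = 2.
The remainder reaches 0 after 3 divisions, so the expansion has 3 partial quotients, read off in order.

[12; 1, 2]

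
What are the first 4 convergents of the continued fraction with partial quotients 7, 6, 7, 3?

Using the convergent recurrence p_i = a_i*p_{i-1} + p_{i-2}, q_i = a_i*q_{i-1} + q_{i-2} with p_{-2}=0, p_{-1}=1, q_{-2}=1, q_{-1}=0:
  i=0: a_0=7, p_0 = 7*1 + 0 = 7, q_0 = 7*0 + 1 = 1.
  i=1: a_1=6, p_1 = 6*7 + 1 = 43, q_1 = 6*1 + 0 = 6.
  i=2: a_2=7, p_2 = 7*43 + 7 = 308, q_2 = 7*6 + 1 = 43.
  i=3: a_3=3, p_3 = 3*308 + 43 = 967, q_3 = 3*43 + 6 = 135.

7/1, 43/6, 308/43, 967/135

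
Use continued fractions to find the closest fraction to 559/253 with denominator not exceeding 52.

Expand x = 559/253 as a continued fraction with the Euclidean algorithm:
  559 = 2*253 + 53, so a_0 = 2.
  253 = 4*53 + 41, so a_1 = 4.
  53 = 1*41 + 12, so a_2 = 1.
  41 = 3*12 + 5, so a_3 = 3.
  12 = 2*5 + 2, so a_4 = 2.
  5 = 2*2 + 1, so a_5 = 2.
  2 = 2*1 + 0, so a_6 = 2.
so x = [2; 4, 1, 3, 2, 2, 2].
Convergents (p_i = a_i*p_{i-1} + p_{i-2}, q_i = a_i*q_{i-1} + q_{i-2} with p_{-2}=0, p_{-1}=1, q_{-2}=1, q_{-1}=0), until the denominator exceeds 52:
  i=0: a_0=2, p_0 = 2*1 + 0 = 2, q_0 = 2*0 + 1 = 1.
  i=1: a_1=4, p_1 = 4*2 + 1 = 9, q_1 = 4*1 + 0 = 4.
  i=2: a_2=1, p_2 = 1*9 + 2 = 11, q_2 = 1*4 + 1 = 5.
  i=3: a_3=3, p_3 = 3*11 + 9 = 42, q_3 = 3*5 + 4 = 19.
  i=4: a_4=2, p_4 = 2*42 + 11 = 95, q_4 = 2*19 + 5 = 43.
  i=5: a_5=2, p_5 = 2*95 + 42 = 232, q_5 = 2*43 + 19 = 105.
q_5 = 105 > 52, so the last convergent with denominator <= 52 is p_4/q_4 = 95/43.
The closest fraction with denominator <= 52 is either p_4/q_4 or the intermediate fraction (k*p_4 + p_3)/(k*q_4 + q_3) with the largest k >= 1 whose denominator stays <= 52; these approach x as k grows, and every other convergent or intermediate fraction in range is farther away.
Largest k: floor((52 - q_3)/q_4) = floor((52 - 19)/43) = 0.
Since k = 0, no intermediate fraction beyond p_4/q_4 has denominator <= 52, so the convergent 95/43 is the closest (its error is |559*43 - 95*253|/(253*43) = 2/10879).

95/43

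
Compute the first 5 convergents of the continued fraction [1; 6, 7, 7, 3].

Using the convergent recurrence p_i = a_i*p_{i-1} + p_{i-2}, q_i = a_i*q_{i-1} + q_{i-2} with p_{-2}=0, p_{-1}=1, q_{-2}=1, q_{-1}=0:
  i=0: a_0=1, p_0 = 1*1 + 0 = 1, q_0 = 1*0 + 1 = 1.
  i=1: a_1=6, p_1 = 6*1 + 1 = 7, q_1 = 6*1 + 0 = 6.
  i=2: a_2=7, p_2 = 7*7 + 1 = 50, q_2 = 7*6 + 1 = 43.
  i=3: a_3=7, p_3 = 7*50 + 7 = 357, q_3 = 7*43 + 6 = 307.
  i=4: a_4=3, p_4 = 3*357 + 50 = 1121, q_4 = 3*307 + 43 = 964.

1/1, 7/6, 50/43, 357/307, 1121/964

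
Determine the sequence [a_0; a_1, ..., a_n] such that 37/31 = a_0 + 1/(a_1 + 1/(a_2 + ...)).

Run the Euclidean algorithm on 37 and 31; the successive quotients are the partial quotients a_0, a_1, ... (each step inverts the fractional part left over by the previous one):
  37 = 1*31 + 6, so a_0 = 1.
  31 = 5*6 + 1, so a_1 = 5.
  6 = 6*1 + 0, so a_2 = 6.
The remainder reaches 0 after 3 divisions, so the expansion has 3 partial quotients, read off in order.

[1; 5, 6]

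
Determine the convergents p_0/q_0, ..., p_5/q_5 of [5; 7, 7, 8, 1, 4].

5/1, 36/7, 257/50, 2092/407, 2349/457, 11488/2235

Using the convergent recurrence p_i = a_i*p_{i-1} + p_{i-2}, q_i = a_i*q_{i-1} + q_{i-2} with p_{-2}=0, p_{-1}=1, q_{-2}=1, q_{-1}=0:
  i=0: a_0=5, p_0 = 5*1 + 0 = 5, q_0 = 5*0 + 1 = 1.
  i=1: a_1=7, p_1 = 7*5 + 1 = 36, q_1 = 7*1 + 0 = 7.
  i=2: a_2=7, p_2 = 7*36 + 5 = 257, q_2 = 7*7 + 1 = 50.
  i=3: a_3=8, p_3 = 8*257 + 36 = 2092, q_3 = 8*50 + 7 = 407.
  i=4: a_4=1, p_4 = 1*2092 + 257 = 2349, q_4 = 1*407 + 50 = 457.
  i=5: a_5=4, p_5 = 4*2349 + 2092 = 11488, q_5 = 4*457 + 407 = 2235.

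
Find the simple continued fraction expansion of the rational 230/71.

Run the Euclidean algorithm on 230 and 71; the successive quotients are the partial quotients a_0, a_1, ... (each step inverts the fractional part left over by the previous one):
  230 = 3*71 + 17, so a_0 = 3.
  71 = 4*17 + 3, so a_1 = 4.
  17 = 5*3 + 2, so a_2 = 5.
  3 = 1*2 + 1, so a_3 = 1.
  2 = 2*1 + 0, so a_4 = 2.
The remainder reaches 0 after 5 divisions, so the expansion has 5 partial quotients, read off in order.

[3; 4, 5, 1, 2]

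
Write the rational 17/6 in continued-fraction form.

Run the Euclidean algorithm on 17 and 6; the successive quotients are the partial quotients a_0, a_1, ... (each step inverts the fractional part left over by the previous one):
  17 = 2*6 + 5, so a_0 = 2.
  6 = 1*5 + 1, so a_1 = 1.
  5 = 5*1 + 0, so a_2 = 5.
The remainder reaches 0 after 3 divisions, so the expansion has 3 partial quotients, read off in order.

[2; 1, 5]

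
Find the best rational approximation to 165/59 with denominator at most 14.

Expand x = 165/59 as a continued fraction with the Euclidean algorithm:
  165 = 2*59 + 47, so a_0 = 2.
  59 = 1*47 + 12, so a_1 = 1.
  47 = 3*12 + 11, so a_2 = 3.
  12 = 1*11 + 1, so a_3 = 1.
  11 = 11*1 + 0, so a_4 = 11.
so x = [2; 1, 3, 1, 11].
Convergents (p_i = a_i*p_{i-1} + p_{i-2}, q_i = a_i*q_{i-1} + q_{i-2} with p_{-2}=0, p_{-1}=1, q_{-2}=1, q_{-1}=0), until the denominator exceeds 14:
  i=0: a_0=2, p_0 = 2*1 + 0 = 2, q_0 = 2*0 + 1 = 1.
  i=1: a_1=1, p_1 = 1*2 + 1 = 3, q_1 = 1*1 + 0 = 1.
  i=2: a_2=3, p_2 = 3*3 + 2 = 11, q_2 = 3*1 + 1 = 4.
  i=3: a_3=1, p_3 = 1*11 + 3 = 14, q_3 = 1*4 + 1 = 5.
  i=4: a_4=11, p_4 = 11*14 + 11 = 165, q_4 = 11*5 + 4 = 59.
q_4 = 59 > 14, so the last convergent with denominator <= 14 is p_3/q_3 = 14/5.
The closest fraction with denominator <= 14 is either p_3/q_3 or the intermediate fraction (k*p_3 + p_2)/(k*q_3 + q_2) with the largest k >= 1 whose denominator stays <= 14; these approach x as k grows, and every other convergent or intermediate fraction in range is farther away.
Largest k: floor((14 - q_2)/q_3) = floor((14 - 4)/5) = 2.
That gives (2*14 + 11)/(2*5 + 4) = 39/14.
Compare the errors: |x - 14/5| = |165*5 - 14*59|/(59*5) = 1/295, and |x - 39/14| = |165*14 - 39*59|/(59*14) = 9/826.
Cross-multiplying, 1*826 = 826 < 2655 = 9*295, so 1/295 is smaller: the convergent 14/5 is closer to x than 39/14.

14/5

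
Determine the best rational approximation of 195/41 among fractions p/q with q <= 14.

Expand x = 195/41 as a continued fraction with the Euclidean algorithm:
  195 = 4*41 + 31, so a_0 = 4.
  41 = 1*31 + 10, so a_1 = 1.
  31 = 3*10 + 1, so a_2 = 3.
  10 = 10*1 + 0, so a_3 = 10.
so x = [4; 1, 3, 10].
Convergents (p_i = a_i*p_{i-1} + p_{i-2}, q_i = a_i*q_{i-1} + q_{i-2} with p_{-2}=0, p_{-1}=1, q_{-2}=1, q_{-1}=0), until the denominator exceeds 14:
  i=0: a_0=4, p_0 = 4*1 + 0 = 4, q_0 = 4*0 + 1 = 1.
  i=1: a_1=1, p_1 = 1*4 + 1 = 5, q_1 = 1*1 + 0 = 1.
  i=2: a_2=3, p_2 = 3*5 + 4 = 19, q_2 = 3*1 + 1 = 4.
  i=3: a_3=10, p_3 = 10*19 + 5 = 195, q_3 = 10*4 + 1 = 41.
q_3 = 41 > 14, so the last convergent with denominator <= 14 is p_2/q_2 = 19/4.
The closest fraction with denominator <= 14 is either p_2/q_2 or the intermediate fraction (k*p_2 + p_1)/(k*q_2 + q_1) with the largest k >= 1 whose denominator stays <= 14; these approach x as k grows, and every other convergent or intermediate fraction in range is farther away.
Largest k: floor((14 - q_1)/q_2) = floor((14 - 1)/4) = 3.
That gives (3*19 + 5)/(3*4 + 1) = 62/13.
Compare the errors: |x - 19/4| = |195*4 - 19*41|/(41*4) = 1/164, and |x - 62/13| = |195*13 - 62*41|/(41*13) = 7/533.
Cross-multiplying, 1*533 = 533 < 1148 = 7*164, so 1/164 is smaller: the convergent 19/4 is closer to x than 62/13.

19/4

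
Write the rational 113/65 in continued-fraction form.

[1; 1, 2, 1, 4, 1, 2]

Run the Euclidean algorithm on 113 and 65; the successive quotients are the partial quotients a_0, a_1, ... (each step inverts the fractional part left over by the previous one):
  113 = 1*65 + 48, so a_0 = 1.
  65 = 1*48 + 17, so a_1 = 1.
  48 = 2*17 + 14, so a_2 = 2.
  17 = 1*14 + 3, so a_3 = 1.
  14 = 4*3 + 2, so a_4 = 4.
  3 = 1*2 + 1, so a_5 = 1.
  2 = 2*1 + 0, so a_6 = 2.
The remainder reaches 0 after 7 divisions, so the expansion has 7 partial quotients, read off in order.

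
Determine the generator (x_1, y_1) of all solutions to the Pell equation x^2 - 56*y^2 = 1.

First expand sqrt(56) as a continued fraction. With x_i = (sqrt(56) + m_i)/d_i and (m_0, d_0) = (0, 1): a_0 = floor(sqrt(56)) = 7, since 7^2 = 49 <= 56 < 64 = 8^2.
Iterate m_{i+1} = d_i*a_i - m_i, d_{i+1} = (56 - m_{i+1}^2)/d_i, a_{i+1} = floor((a_0 + m_{i+1})/d_{i+1}):
  m_1 = 1*7 - 0 = 7, d_1 = (56 - 7^2)/1 = 7/1 = 7, a_1 = floor((7 + 7)/7) = 2.
  m_2 = 7*2 - 7 = 7, d_2 = (56 - 7^2)/7 = 7/7 = 1, a_2 = floor((7 + 7)/1) = 14.
  m_3 = 1*14 - 7 = 7, d_3 = (56 - 7^2)/1 = 7/1 = 7: (m_3, d_3) = (m_1, d_1) = (7, 7), so from here the quotients repeat a_1, a_2; the period length is 2.
So sqrt(56) = [7; (2, 14)] with period length k = 2.
k is even, so the fundamental solution of x^2 - 56y^2 = 1 is (p_{k-1}, q_{k-1}) = (p_1, q_1); compute convergents through index 1.
Convergents (p_i = a_i*p_{i-1} + p_{i-2}, q_i = a_i*q_{i-1} + q_{i-2} with p_{-2}=0, p_{-1}=1, q_{-2}=1, q_{-1}=0):
  i=0: a_0=7, p_0 = 7*1 + 0 = 7, q_0 = 7*0 + 1 = 1.
  i=1: a_1=2, p_1 = 2*7 + 1 = 15, q_1 = 2*1 + 0 = 2.
Check: 15^2 - 56*2^2 = 225 - 224 = 1, so (x, y) = (15, 2) solves the equation, and by the theorem it is the least positive solution.

(x, y) = (15, 2)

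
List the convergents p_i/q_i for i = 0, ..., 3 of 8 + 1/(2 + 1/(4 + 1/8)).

Using the convergent recurrence p_i = a_i*p_{i-1} + p_{i-2}, q_i = a_i*q_{i-1} + q_{i-2} with p_{-2}=0, p_{-1}=1, q_{-2}=1, q_{-1}=0:
  i=0: a_0=8, p_0 = 8*1 + 0 = 8, q_0 = 8*0 + 1 = 1.
  i=1: a_1=2, p_1 = 2*8 + 1 = 17, q_1 = 2*1 + 0 = 2.
  i=2: a_2=4, p_2 = 4*17 + 8 = 76, q_2 = 4*2 + 1 = 9.
  i=3: a_3=8, p_3 = 8*76 + 17 = 625, q_3 = 8*9 + 2 = 74.

8/1, 17/2, 76/9, 625/74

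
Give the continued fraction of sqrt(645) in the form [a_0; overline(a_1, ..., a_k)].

[25; overline(2, 1, 1, 12, 10, 12, 1, 1, 2, 50)]

Write x_i = (sqrt(645) + m_i)/d_i with (m_0, d_0) = (0, 1). a_0 = floor(sqrt(645)) = 25, since 25^2 = 625 <= 645 < 676 = 26^2.
Iterate m_{i+1} = d_i*a_i - m_i, d_{i+1} = (645 - m_{i+1}^2)/d_i, a_{i+1} = floor((a_0 + m_{i+1})/d_{i+1}):
  m_1 = 1*25 - 0 = 25, d_1 = (645 - 25^2)/1 = 20/1 = 20, a_1 = floor((25 + 25)/20) = 2.
  m_2 = 20*2 - 25 = 15, d_2 = (645 - 15^2)/20 = 420/20 = 21, a_2 = floor((25 + 15)/21) = 1.
  m_3 = 21*1 - 15 = 6, d_3 = (645 - 6^2)/21 = 609/21 = 29, a_3 = floor((25 + 6)/29) = 1.
  m_4 = 29*1 - 6 = 23, d_4 = (645 - 23^2)/29 = 116/29 = 4, a_4 = floor((25 + 23)/4) = 12.
  m_5 = 4*12 - 23 = 25, d_5 = (645 - 25^2)/4 = 20/4 = 5, a_5 = floor((25 + 25)/5) = 10.
  m_6 = 5*10 - 25 = 25, d_6 = (645 - 25^2)/5 = 20/5 = 4, a_6 = floor((25 + 25)/4) = 12.
  m_7 = 4*12 - 25 = 23, d_7 = (645 - 23^2)/4 = 116/4 = 29, a_7 = floor((25 + 23)/29) = 1.
  m_8 = 29*1 - 23 = 6, d_8 = (645 - 6^2)/29 = 609/29 = 21, a_8 = floor((25 + 6)/21) = 1.
  m_9 = 21*1 - 6 = 15, d_9 = (645 - 15^2)/21 = 420/21 = 20, a_9 = floor((25 + 15)/20) = 2.
  m_10 = 20*2 - 15 = 25, d_10 = (645 - 25^2)/20 = 20/20 = 1, a_10 = floor((25 + 25)/1) = 50.
  m_11 = 1*50 - 25 = 25, d_11 = (645 - 25^2)/1 = 20/1 = 20: (m_11, d_11) = (m_1, d_1) = (25, 20), so from here the quotients repeat a_1, ..., a_10; the period length is 10.
Hence the expansion of sqrt(645) is a_0 = 25 followed by the repeating block 2, 1, 1, 12, 10, 12, 1, 1, 2, 50 (period 10).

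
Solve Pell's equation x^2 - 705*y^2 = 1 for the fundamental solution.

First expand sqrt(705) as a continued fraction. With x_i = (sqrt(705) + m_i)/d_i and (m_0, d_0) = (0, 1): a_0 = floor(sqrt(705)) = 26, since 26^2 = 676 <= 705 < 729 = 27^2.
Iterate m_{i+1} = d_i*a_i - m_i, d_{i+1} = (705 - m_{i+1}^2)/d_i, a_{i+1} = floor((a_0 + m_{i+1})/d_{i+1}):
  m_1 = 1*26 - 0 = 26, d_1 = (705 - 26^2)/1 = 29/1 = 29, a_1 = floor((26 + 26)/29) = 1.
  m_2 = 29*1 - 26 = 3, d_2 = (705 - 3^2)/29 = 696/29 = 24, a_2 = floor((26 + 3)/24) = 1.
  m_3 = 24*1 - 3 = 21, d_3 = (705 - 21^2)/24 = 264/24 = 11, a_3 = floor((26 + 21)/11) = 4.
  m_4 = 11*4 - 21 = 23, d_4 = (705 - 23^2)/11 = 176/11 = 16, a_4 = floor((26 + 23)/16) = 3.
  m_5 = 16*3 - 23 = 25, d_5 = (705 - 25^2)/16 = 80/16 = 5, a_5 = floor((26 + 25)/5) = 10.
  m_6 = 5*10 - 25 = 25, d_6 = (705 - 25^2)/5 = 80/5 = 16, a_6 = floor((26 + 25)/16) = 3.
  m_7 = 16*3 - 25 = 23, d_7 = (705 - 23^2)/16 = 176/16 = 11, a_7 = floor((26 + 23)/11) = 4.
  m_8 = 11*4 - 23 = 21, d_8 = (705 - 21^2)/11 = 264/11 = 24, a_8 = floor((26 + 21)/24) = 1.
  m_9 = 24*1 - 21 = 3, d_9 = (705 - 3^2)/24 = 696/24 = 29, a_9 = floor((26 + 3)/29) = 1.
  m_10 = 29*1 - 3 = 26, d_10 = (705 - 26^2)/29 = 29/29 = 1, a_10 = floor((26 + 26)/1) = 52.
  m_11 = 1*52 - 26 = 26, d_11 = (705 - 26^2)/1 = 29/1 = 29: (m_11, d_11) = (m_1, d_1) = (26, 29), so from here the quotients repeat a_1, ..., a_10; the period length is 10.
So sqrt(705) = [26; (1, 1, 4, 3, 10, 3, 4, 1, 1, 52)] with period length k = 10.
k is even, so the fundamental solution of x^2 - 705y^2 = 1 is (p_{k-1}, q_{k-1}) = (p_9, q_9); compute convergents through index 9.
Convergents (p_i = a_i*p_{i-1} + p_{i-2}, q_i = a_i*q_{i-1} + q_{i-2} with p_{-2}=0, p_{-1}=1, q_{-2}=1, q_{-1}=0):
  i=0: a_0=26, p_0 = 26*1 + 0 = 26, q_0 = 26*0 + 1 = 1.
  i=1: a_1=1, p_1 = 1*26 + 1 = 27, q_1 = 1*1 + 0 = 1.
  i=2: a_2=1, p_2 = 1*27 + 26 = 53, q_2 = 1*1 + 1 = 2.
  i=3: a_3=4, p_3 = 4*53 + 27 = 239, q_3 = 4*2 + 1 = 9.
  i=4: a_4=3, p_4 = 3*239 + 53 = 770, q_4 = 3*9 + 2 = 29.
  i=5: a_5=10, p_5 = 10*770 + 239 = 7939, q_5 = 10*29 + 9 = 299.
  i=6: a_6=3, p_6 = 3*7939 + 770 = 24587, q_6 = 3*299 + 29 = 926.
  i=7: a_7=4, p_7 = 4*24587 + 7939 = 106287, q_7 = 4*926 + 299 = 4003.
  i=8: a_8=1, p_8 = 1*106287 + 24587 = 130874, q_8 = 1*4003 + 926 = 4929.
  i=9: a_9=1, p_9 = 1*130874 + 106287 = 237161, q_9 = 1*4929 + 4003 = 8932.
Check: 237161^2 - 705*8932^2 = 56245339921 - 56245339920 = 1, so (x, y) = (237161, 8932) solves the equation, and by the theorem it is the least positive solution.

(x, y) = (237161, 8932)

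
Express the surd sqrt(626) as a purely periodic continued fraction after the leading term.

[25; (50)]

Write x_i = (sqrt(626) + m_i)/d_i with (m_0, d_0) = (0, 1). a_0 = floor(sqrt(626)) = 25, since 25^2 = 625 <= 626 < 676 = 26^2.
Iterate m_{i+1} = d_i*a_i - m_i, d_{i+1} = (626 - m_{i+1}^2)/d_i, a_{i+1} = floor((a_0 + m_{i+1})/d_{i+1}):
  m_1 = 1*25 - 0 = 25, d_1 = (626 - 25^2)/1 = 1/1 = 1, a_1 = floor((25 + 25)/1) = 50.
  m_2 = 1*50 - 25 = 25, d_2 = (626 - 25^2)/1 = 1/1 = 1: (m_2, d_2) = (m_1, d_1) = (25, 1), so from here the quotient a_1 repeats; the period length is 1.
Hence the expansion of sqrt(626) is a_0 = 25 followed by the repeating block 50 (period 1).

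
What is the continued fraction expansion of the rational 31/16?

Run the Euclidean algorithm on 31 and 16; the successive quotients are the partial quotients a_0, a_1, ... (each step inverts the fractional part left over by the previous one):
  31 = 1*16 + 15, so a_0 = 1.
  16 = 1*15 + 1, so a_1 = 1.
  15 = 15*1 + 0, so a_2 = 15.
The remainder reaches 0 after 3 divisions, so the expansion has 3 partial quotients, read off in order.

[1; 1, 15]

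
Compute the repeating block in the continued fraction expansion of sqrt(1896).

Write x_i = (sqrt(1896) + m_i)/d_i with (m_0, d_0) = (0, 1). a_0 = floor(sqrt(1896)) = 43, since 43^2 = 1849 <= 1896 < 1936 = 44^2.
Iterate m_{i+1} = d_i*a_i - m_i, d_{i+1} = (1896 - m_{i+1}^2)/d_i, a_{i+1} = floor((a_0 + m_{i+1})/d_{i+1}):
  m_1 = 1*43 - 0 = 43, d_1 = (1896 - 43^2)/1 = 47/1 = 47, a_1 = floor((43 + 43)/47) = 1.
  m_2 = 47*1 - 43 = 4, d_2 = (1896 - 4^2)/47 = 1880/47 = 40, a_2 = floor((43 + 4)/40) = 1.
  m_3 = 40*1 - 4 = 36, d_3 = (1896 - 36^2)/40 = 600/40 = 15, a_3 = floor((43 + 36)/15) = 5.
  m_4 = 15*5 - 36 = 39, d_4 = (1896 - 39^2)/15 = 375/15 = 25, a_4 = floor((43 + 39)/25) = 3.
  m_5 = 25*3 - 39 = 36, d_5 = (1896 - 36^2)/25 = 600/25 = 24, a_5 = floor((43 + 36)/24) = 3.
  m_6 = 24*3 - 36 = 36, d_6 = (1896 - 36^2)/24 = 600/24 = 25, a_6 = floor((43 + 36)/25) = 3.
  m_7 = 25*3 - 36 = 39, d_7 = (1896 - 39^2)/25 = 375/25 = 15, a_7 = floor((43 + 39)/15) = 5.
  m_8 = 15*5 - 39 = 36, d_8 = (1896 - 36^2)/15 = 600/15 = 40, a_8 = floor((43 + 36)/40) = 1.
  m_9 = 40*1 - 36 = 4, d_9 = (1896 - 4^2)/40 = 1880/40 = 47, a_9 = floor((43 + 4)/47) = 1.
  m_10 = 47*1 - 4 = 43, d_10 = (1896 - 43^2)/47 = 47/47 = 1, a_10 = floor((43 + 43)/1) = 86.
  m_11 = 1*86 - 43 = 43, d_11 = (1896 - 43^2)/1 = 47/1 = 47: (m_11, d_11) = (m_1, d_1) = (43, 47), so from here the quotients repeat a_1, ..., a_10; the period length is 10.
Hence the expansion of sqrt(1896) is a_0 = 43 followed by the repeating block 1, 1, 5, 3, 3, 3, 5, 1, 1, 86 (period 10).

[43; (1, 1, 5, 3, 3, 3, 5, 1, 1, 86)]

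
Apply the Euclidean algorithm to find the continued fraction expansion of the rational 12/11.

Run the Euclidean algorithm on 12 and 11; the successive quotients are the partial quotients a_0, a_1, ... (each step inverts the fractional part left over by the previous one):
  12 = 1*11 + 1, so a_0 = 1.
  11 = 11*1 + 0, so a_1 = 11.
The remainder reaches 0 after 2 divisions, so the expansion has 2 partial quotients, read off in order.

[1; 11]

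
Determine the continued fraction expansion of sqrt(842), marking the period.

[29; (58)]

Write x_i = (sqrt(842) + m_i)/d_i with (m_0, d_0) = (0, 1). a_0 = floor(sqrt(842)) = 29, since 29^2 = 841 <= 842 < 900 = 30^2.
Iterate m_{i+1} = d_i*a_i - m_i, d_{i+1} = (842 - m_{i+1}^2)/d_i, a_{i+1} = floor((a_0 + m_{i+1})/d_{i+1}):
  m_1 = 1*29 - 0 = 29, d_1 = (842 - 29^2)/1 = 1/1 = 1, a_1 = floor((29 + 29)/1) = 58.
  m_2 = 1*58 - 29 = 29, d_2 = (842 - 29^2)/1 = 1/1 = 1: (m_2, d_2) = (m_1, d_1) = (29, 1), so from here the quotient a_1 repeats; the period length is 1.
Hence the expansion of sqrt(842) is a_0 = 29 followed by the repeating block 58 (period 1).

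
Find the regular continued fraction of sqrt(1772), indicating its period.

[42; (10, 1, 1, 20, 1, 1, 10, 84)]

Write x_i = (sqrt(1772) + m_i)/d_i with (m_0, d_0) = (0, 1). a_0 = floor(sqrt(1772)) = 42, since 42^2 = 1764 <= 1772 < 1849 = 43^2.
Iterate m_{i+1} = d_i*a_i - m_i, d_{i+1} = (1772 - m_{i+1}^2)/d_i, a_{i+1} = floor((a_0 + m_{i+1})/d_{i+1}):
  m_1 = 1*42 - 0 = 42, d_1 = (1772 - 42^2)/1 = 8/1 = 8, a_1 = floor((42 + 42)/8) = 10.
  m_2 = 8*10 - 42 = 38, d_2 = (1772 - 38^2)/8 = 328/8 = 41, a_2 = floor((42 + 38)/41) = 1.
  m_3 = 41*1 - 38 = 3, d_3 = (1772 - 3^2)/41 = 1763/41 = 43, a_3 = floor((42 + 3)/43) = 1.
  m_4 = 43*1 - 3 = 40, d_4 = (1772 - 40^2)/43 = 172/43 = 4, a_4 = floor((42 + 40)/4) = 20.
  m_5 = 4*20 - 40 = 40, d_5 = (1772 - 40^2)/4 = 172/4 = 43, a_5 = floor((42 + 40)/43) = 1.
  m_6 = 43*1 - 40 = 3, d_6 = (1772 - 3^2)/43 = 1763/43 = 41, a_6 = floor((42 + 3)/41) = 1.
  m_7 = 41*1 - 3 = 38, d_7 = (1772 - 38^2)/41 = 328/41 = 8, a_7 = floor((42 + 38)/8) = 10.
  m_8 = 8*10 - 38 = 42, d_8 = (1772 - 42^2)/8 = 8/8 = 1, a_8 = floor((42 + 42)/1) = 84.
  m_9 = 1*84 - 42 = 42, d_9 = (1772 - 42^2)/1 = 8/1 = 8: (m_9, d_9) = (m_1, d_1) = (42, 8), so from here the quotients repeat a_1, ..., a_8; the period length is 8.
Hence the expansion of sqrt(1772) is a_0 = 42 followed by the repeating block 10, 1, 1, 20, 1, 1, 10, 84 (period 8).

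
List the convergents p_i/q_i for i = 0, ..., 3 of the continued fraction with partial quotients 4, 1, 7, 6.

4/1, 5/1, 39/8, 239/49

Using the convergent recurrence p_i = a_i*p_{i-1} + p_{i-2}, q_i = a_i*q_{i-1} + q_{i-2} with p_{-2}=0, p_{-1}=1, q_{-2}=1, q_{-1}=0:
  i=0: a_0=4, p_0 = 4*1 + 0 = 4, q_0 = 4*0 + 1 = 1.
  i=1: a_1=1, p_1 = 1*4 + 1 = 5, q_1 = 1*1 + 0 = 1.
  i=2: a_2=7, p_2 = 7*5 + 4 = 39, q_2 = 7*1 + 1 = 8.
  i=3: a_3=6, p_3 = 6*39 + 5 = 239, q_3 = 6*8 + 1 = 49.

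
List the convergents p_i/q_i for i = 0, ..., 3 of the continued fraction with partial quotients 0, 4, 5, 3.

0/1, 1/4, 5/21, 16/67

Using the convergent recurrence p_i = a_i*p_{i-1} + p_{i-2}, q_i = a_i*q_{i-1} + q_{i-2} with p_{-2}=0, p_{-1}=1, q_{-2}=1, q_{-1}=0:
  i=0: a_0=0, p_0 = 0*1 + 0 = 0, q_0 = 0*0 + 1 = 1.
  i=1: a_1=4, p_1 = 4*0 + 1 = 1, q_1 = 4*1 + 0 = 4.
  i=2: a_2=5, p_2 = 5*1 + 0 = 5, q_2 = 5*4 + 1 = 21.
  i=3: a_3=3, p_3 = 3*5 + 1 = 16, q_3 = 3*21 + 4 = 67.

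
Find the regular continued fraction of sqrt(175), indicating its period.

Write x_i = (sqrt(175) + m_i)/d_i with (m_0, d_0) = (0, 1). a_0 = floor(sqrt(175)) = 13, since 13^2 = 169 <= 175 < 196 = 14^2.
Iterate m_{i+1} = d_i*a_i - m_i, d_{i+1} = (175 - m_{i+1}^2)/d_i, a_{i+1} = floor((a_0 + m_{i+1})/d_{i+1}):
  m_1 = 1*13 - 0 = 13, d_1 = (175 - 13^2)/1 = 6/1 = 6, a_1 = floor((13 + 13)/6) = 4.
  m_2 = 6*4 - 13 = 11, d_2 = (175 - 11^2)/6 = 54/6 = 9, a_2 = floor((13 + 11)/9) = 2.
  m_3 = 9*2 - 11 = 7, d_3 = (175 - 7^2)/9 = 126/9 = 14, a_3 = floor((13 + 7)/14) = 1.
  m_4 = 14*1 - 7 = 7, d_4 = (175 - 7^2)/14 = 126/14 = 9, a_4 = floor((13 + 7)/9) = 2.
  m_5 = 9*2 - 7 = 11, d_5 = (175 - 11^2)/9 = 54/9 = 6, a_5 = floor((13 + 11)/6) = 4.
  m_6 = 6*4 - 11 = 13, d_6 = (175 - 13^2)/6 = 6/6 = 1, a_6 = floor((13 + 13)/1) = 26.
  m_7 = 1*26 - 13 = 13, d_7 = (175 - 13^2)/1 = 6/1 = 6: (m_7, d_7) = (m_1, d_1) = (13, 6), so from here the quotients repeat a_1, ..., a_6; the period length is 6.
Hence the expansion of sqrt(175) is a_0 = 13 followed by the repeating block 4, 2, 1, 2, 4, 26 (period 6).

[13; (4, 2, 1, 2, 4, 26)]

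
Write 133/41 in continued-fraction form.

[3; 4, 10]

Run the Euclidean algorithm on 133 and 41; the successive quotients are the partial quotients a_0, a_1, ... (each step inverts the fractional part left over by the previous one):
  133 = 3*41 + 10, so a_0 = 3.
  41 = 4*10 + 1, so a_1 = 4.
  10 = 10*1 + 0, so a_2 = 10.
The remainder reaches 0 after 3 divisions, so the expansion has 3 partial quotients, read off in order.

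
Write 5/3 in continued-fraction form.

[1; 1, 2]

Run the Euclidean algorithm on 5 and 3; the successive quotients are the partial quotients a_0, a_1, ... (each step inverts the fractional part left over by the previous one):
  5 = 1*3 + 2, so a_0 = 1.
  3 = 1*2 + 1, so a_1 = 1.
  2 = 2*1 + 0, so a_2 = 2.
The remainder reaches 0 after 3 divisions, so the expansion has 3 partial quotients, read off in order.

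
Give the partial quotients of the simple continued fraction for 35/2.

[17; 2]

Run the Euclidean algorithm on 35 and 2; the successive quotients are the partial quotients a_0, a_1, ... (each step inverts the fractional part left over by the previous one):
  35 = 17*2 + 1, so a_0 = 17.
  2 = 2*1 + 0, so a_1 = 2.
The remainder reaches 0 after 2 divisions, so the expansion has 2 partial quotients, read off in order.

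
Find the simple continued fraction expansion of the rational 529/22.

Run the Euclidean algorithm on 529 and 22; the successive quotients are the partial quotients a_0, a_1, ... (each step inverts the fractional part left over by the previous one):
  529 = 24*22 + 1, so a_0 = 24.
  22 = 22*1 + 0, so a_1 = 22.
The remainder reaches 0 after 2 divisions, so the expansion has 2 partial quotients, read off in order.

[24; 22]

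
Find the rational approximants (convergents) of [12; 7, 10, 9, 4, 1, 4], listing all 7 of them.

12/1, 85/7, 862/71, 7843/646, 32234/2655, 40077/3301, 192542/15859

Using the convergent recurrence p_i = a_i*p_{i-1} + p_{i-2}, q_i = a_i*q_{i-1} + q_{i-2} with p_{-2}=0, p_{-1}=1, q_{-2}=1, q_{-1}=0:
  i=0: a_0=12, p_0 = 12*1 + 0 = 12, q_0 = 12*0 + 1 = 1.
  i=1: a_1=7, p_1 = 7*12 + 1 = 85, q_1 = 7*1 + 0 = 7.
  i=2: a_2=10, p_2 = 10*85 + 12 = 862, q_2 = 10*7 + 1 = 71.
  i=3: a_3=9, p_3 = 9*862 + 85 = 7843, q_3 = 9*71 + 7 = 646.
  i=4: a_4=4, p_4 = 4*7843 + 862 = 32234, q_4 = 4*646 + 71 = 2655.
  i=5: a_5=1, p_5 = 1*32234 + 7843 = 40077, q_5 = 1*2655 + 646 = 3301.
  i=6: a_6=4, p_6 = 4*40077 + 32234 = 192542, q_6 = 4*3301 + 2655 = 15859.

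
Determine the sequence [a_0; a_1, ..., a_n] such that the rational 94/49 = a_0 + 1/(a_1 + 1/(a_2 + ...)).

Run the Euclidean algorithm on 94 and 49; the successive quotients are the partial quotients a_0, a_1, ... (each step inverts the fractional part left over by the previous one):
  94 = 1*49 + 45, so a_0 = 1.
  49 = 1*45 + 4, so a_1 = 1.
  45 = 11*4 + 1, so a_2 = 11.
  4 = 4*1 + 0, so a_3 = 4.
The remainder reaches 0 after 4 divisions, so the expansion has 4 partial quotients, read off in order.

[1; 1, 11, 4]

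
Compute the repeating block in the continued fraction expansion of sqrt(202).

Write x_i = (sqrt(202) + m_i)/d_i with (m_0, d_0) = (0, 1). a_0 = floor(sqrt(202)) = 14, since 14^2 = 196 <= 202 < 225 = 15^2.
Iterate m_{i+1} = d_i*a_i - m_i, d_{i+1} = (202 - m_{i+1}^2)/d_i, a_{i+1} = floor((a_0 + m_{i+1})/d_{i+1}):
  m_1 = 1*14 - 0 = 14, d_1 = (202 - 14^2)/1 = 6/1 = 6, a_1 = floor((14 + 14)/6) = 4.
  m_2 = 6*4 - 14 = 10, d_2 = (202 - 10^2)/6 = 102/6 = 17, a_2 = floor((14 + 10)/17) = 1.
  m_3 = 17*1 - 10 = 7, d_3 = (202 - 7^2)/17 = 153/17 = 9, a_3 = floor((14 + 7)/9) = 2.
  m_4 = 9*2 - 7 = 11, d_4 = (202 - 11^2)/9 = 81/9 = 9, a_4 = floor((14 + 11)/9) = 2.
  m_5 = 9*2 - 11 = 7, d_5 = (202 - 7^2)/9 = 153/9 = 17, a_5 = floor((14 + 7)/17) = 1.
  m_6 = 17*1 - 7 = 10, d_6 = (202 - 10^2)/17 = 102/17 = 6, a_6 = floor((14 + 10)/6) = 4.
  m_7 = 6*4 - 10 = 14, d_7 = (202 - 14^2)/6 = 6/6 = 1, a_7 = floor((14 + 14)/1) = 28.
  m_8 = 1*28 - 14 = 14, d_8 = (202 - 14^2)/1 = 6/1 = 6: (m_8, d_8) = (m_1, d_1) = (14, 6), so from here the quotients repeat a_1, ..., a_7; the period length is 7.
Hence the expansion of sqrt(202) is a_0 = 14 followed by the repeating block 4, 1, 2, 2, 1, 4, 28 (period 7).

[14; (4, 1, 2, 2, 1, 4, 28)]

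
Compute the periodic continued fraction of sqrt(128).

Write x_i = (sqrt(128) + m_i)/d_i with (m_0, d_0) = (0, 1). a_0 = floor(sqrt(128)) = 11, since 11^2 = 121 <= 128 < 144 = 12^2.
Iterate m_{i+1} = d_i*a_i - m_i, d_{i+1} = (128 - m_{i+1}^2)/d_i, a_{i+1} = floor((a_0 + m_{i+1})/d_{i+1}):
  m_1 = 1*11 - 0 = 11, d_1 = (128 - 11^2)/1 = 7/1 = 7, a_1 = floor((11 + 11)/7) = 3.
  m_2 = 7*3 - 11 = 10, d_2 = (128 - 10^2)/7 = 28/7 = 4, a_2 = floor((11 + 10)/4) = 5.
  m_3 = 4*5 - 10 = 10, d_3 = (128 - 10^2)/4 = 28/4 = 7, a_3 = floor((11 + 10)/7) = 3.
  m_4 = 7*3 - 10 = 11, d_4 = (128 - 11^2)/7 = 7/7 = 1, a_4 = floor((11 + 11)/1) = 22.
  m_5 = 1*22 - 11 = 11, d_5 = (128 - 11^2)/1 = 7/1 = 7: (m_5, d_5) = (m_1, d_1) = (11, 7), so from here the quotients repeat a_1, ..., a_4; the period length is 4.
Hence the expansion of sqrt(128) is a_0 = 11 followed by the repeating block 3, 5, 3, 22 (period 4).

[11; (3, 5, 3, 22)]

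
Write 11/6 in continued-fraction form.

[1; 1, 5]

Run the Euclidean algorithm on 11 and 6; the successive quotients are the partial quotients a_0, a_1, ... (each step inverts the fractional part left over by the previous one):
  11 = 1*6 + 5, so a_0 = 1.
  6 = 1*5 + 1, so a_1 = 1.
  5 = 5*1 + 0, so a_2 = 5.
The remainder reaches 0 after 3 divisions, so the expansion has 3 partial quotients, read off in order.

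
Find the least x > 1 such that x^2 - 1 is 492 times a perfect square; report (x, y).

(x, y) = (29767, 1342)

First expand sqrt(492) as a continued fraction. With x_i = (sqrt(492) + m_i)/d_i and (m_0, d_0) = (0, 1): a_0 = floor(sqrt(492)) = 22, since 22^2 = 484 <= 492 < 529 = 23^2.
Iterate m_{i+1} = d_i*a_i - m_i, d_{i+1} = (492 - m_{i+1}^2)/d_i, a_{i+1} = floor((a_0 + m_{i+1})/d_{i+1}):
  m_1 = 1*22 - 0 = 22, d_1 = (492 - 22^2)/1 = 8/1 = 8, a_1 = floor((22 + 22)/8) = 5.
  m_2 = 8*5 - 22 = 18, d_2 = (492 - 18^2)/8 = 168/8 = 21, a_2 = floor((22 + 18)/21) = 1.
  m_3 = 21*1 - 18 = 3, d_3 = (492 - 3^2)/21 = 483/21 = 23, a_3 = floor((22 + 3)/23) = 1.
  m_4 = 23*1 - 3 = 20, d_4 = (492 - 20^2)/23 = 92/23 = 4, a_4 = floor((22 + 20)/4) = 10.
  m_5 = 4*10 - 20 = 20, d_5 = (492 - 20^2)/4 = 92/4 = 23, a_5 = floor((22 + 20)/23) = 1.
  m_6 = 23*1 - 20 = 3, d_6 = (492 - 3^2)/23 = 483/23 = 21, a_6 = floor((22 + 3)/21) = 1.
  m_7 = 21*1 - 3 = 18, d_7 = (492 - 18^2)/21 = 168/21 = 8, a_7 = floor((22 + 18)/8) = 5.
  m_8 = 8*5 - 18 = 22, d_8 = (492 - 22^2)/8 = 8/8 = 1, a_8 = floor((22 + 22)/1) = 44.
  m_9 = 1*44 - 22 = 22, d_9 = (492 - 22^2)/1 = 8/1 = 8: (m_9, d_9) = (m_1, d_1) = (22, 8), so from here the quotients repeat a_1, ..., a_8; the period length is 8.
So sqrt(492) = [22; (5, 1, 1, 10, 1, 1, 5, 44)] with period length k = 8.
k is even, so the fundamental solution of x^2 - 492y^2 = 1 is (p_{k-1}, q_{k-1}) = (p_7, q_7); compute convergents through index 7.
Convergents (p_i = a_i*p_{i-1} + p_{i-2}, q_i = a_i*q_{i-1} + q_{i-2} with p_{-2}=0, p_{-1}=1, q_{-2}=1, q_{-1}=0):
  i=0: a_0=22, p_0 = 22*1 + 0 = 22, q_0 = 22*0 + 1 = 1.
  i=1: a_1=5, p_1 = 5*22 + 1 = 111, q_1 = 5*1 + 0 = 5.
  i=2: a_2=1, p_2 = 1*111 + 22 = 133, q_2 = 1*5 + 1 = 6.
  i=3: a_3=1, p_3 = 1*133 + 111 = 244, q_3 = 1*6 + 5 = 11.
  i=4: a_4=10, p_4 = 10*244 + 133 = 2573, q_4 = 10*11 + 6 = 116.
  i=5: a_5=1, p_5 = 1*2573 + 244 = 2817, q_5 = 1*116 + 11 = 127.
  i=6: a_6=1, p_6 = 1*2817 + 2573 = 5390, q_6 = 1*127 + 116 = 243.
  i=7: a_7=5, p_7 = 5*5390 + 2817 = 29767, q_7 = 5*243 + 127 = 1342.
Check: 29767^2 - 492*1342^2 = 886074289 - 886074288 = 1, so (x, y) = (29767, 1342) solves the equation, and by the theorem it is the least positive solution.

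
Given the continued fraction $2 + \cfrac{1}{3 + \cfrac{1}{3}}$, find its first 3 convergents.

Using the convergent recurrence p_i = a_i*p_{i-1} + p_{i-2}, q_i = a_i*q_{i-1} + q_{i-2} with p_{-2}=0, p_{-1}=1, q_{-2}=1, q_{-1}=0:
  i=0: a_0=2, p_0 = 2*1 + 0 = 2, q_0 = 2*0 + 1 = 1.
  i=1: a_1=3, p_1 = 3*2 + 1 = 7, q_1 = 3*1 + 0 = 3.
  i=2: a_2=3, p_2 = 3*7 + 2 = 23, q_2 = 3*3 + 1 = 10.

2/1, 7/3, 23/10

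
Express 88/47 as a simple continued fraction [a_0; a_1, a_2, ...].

[1; 1, 6, 1, 5]

Run the Euclidean algorithm on 88 and 47; the successive quotients are the partial quotients a_0, a_1, ... (each step inverts the fractional part left over by the previous one):
  88 = 1*47 + 41, so a_0 = 1.
  47 = 1*41 + 6, so a_1 = 1.
  41 = 6*6 + 5, so a_2 = 6.
  6 = 1*5 + 1, so a_3 = 1.
  5 = 5*1 + 0, so a_4 = 5.
The remainder reaches 0 after 5 divisions, so the expansion has 5 partial quotients, read off in order.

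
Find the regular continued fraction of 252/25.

Run the Euclidean algorithm on 252 and 25; the successive quotients are the partial quotients a_0, a_1, ... (each step inverts the fractional part left over by the previous one):
  252 = 10*25 + 2, so a_0 = 10.
  25 = 12*2 + 1, so a_1 = 12.
  2 = 2*1 + 0, so a_2 = 2.
The remainder reaches 0 after 3 divisions, so the expansion has 3 partial quotients, read off in order.

[10; 12, 2]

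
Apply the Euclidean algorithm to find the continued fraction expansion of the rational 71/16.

[4; 2, 3, 2]

Run the Euclidean algorithm on 71 and 16; the successive quotients are the partial quotients a_0, a_1, ... (each step inverts the fractional part left over by the previous one):
  71 = 4*16 + 7, so a_0 = 4.
  16 = 2*7 + 2, so a_1 = 2.
  7 = 3*2 + 1, so a_2 = 3.
  2 = 2*1 + 0, so a_3 = 2.
The remainder reaches 0 after 4 divisions, so the expansion has 4 partial quotients, read off in order.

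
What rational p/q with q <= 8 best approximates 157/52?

3/1

Expand x = 157/52 as a continued fraction with the Euclidean algorithm:
  157 = 3*52 + 1, so a_0 = 3.
  52 = 52*1 + 0, so a_1 = 52.
so x = [3; 52].
Convergents (p_i = a_i*p_{i-1} + p_{i-2}, q_i = a_i*q_{i-1} + q_{i-2} with p_{-2}=0, p_{-1}=1, q_{-2}=1, q_{-1}=0), until the denominator exceeds 8:
  i=0: a_0=3, p_0 = 3*1 + 0 = 3, q_0 = 3*0 + 1 = 1.
  i=1: a_1=52, p_1 = 52*3 + 1 = 157, q_1 = 52*1 + 0 = 52.
q_1 = 52 > 8, so the last convergent with denominator <= 8 is p_0/q_0 = 3/1.
The closest fraction with denominator <= 8 is either p_0/q_0 or the intermediate fraction (k*p_0 + p_{-1})/(k*q_0 + q_{-1}) with the largest k >= 1 whose denominator stays <= 8; these approach x as k grows, and every other convergent or intermediate fraction in range is farther away.
Largest k: floor((8 - q_{-1})/q_0) = floor((8 - 0)/1) = 8 (using the seeds p_{-1} = 1, q_{-1} = 0).
That gives (8*3 + 1)/(8*1 + 0) = 25/8.
Compare the errors: |x - 3/1| = |157*1 - 3*52|/(52*1) = 1/52, and |x - 25/8| = |157*8 - 25*52|/(52*8) = 44/416.
Cross-multiplying, 1*416 = 416 < 2288 = 44*52, so 1/52 is smaller: the convergent 3/1 is closer to x than 25/8.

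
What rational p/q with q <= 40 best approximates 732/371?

Expand x = 732/371 as a continued fraction with the Euclidean algorithm:
  732 = 1*371 + 361, so a_0 = 1.
  371 = 1*361 + 10, so a_1 = 1.
  361 = 36*10 + 1, so a_2 = 36.
  10 = 10*1 + 0, so a_3 = 10.
so x = [1; 1, 36, 10].
Convergents (p_i = a_i*p_{i-1} + p_{i-2}, q_i = a_i*q_{i-1} + q_{i-2} with p_{-2}=0, p_{-1}=1, q_{-2}=1, q_{-1}=0), until the denominator exceeds 40:
  i=0: a_0=1, p_0 = 1*1 + 0 = 1, q_0 = 1*0 + 1 = 1.
  i=1: a_1=1, p_1 = 1*1 + 1 = 2, q_1 = 1*1 + 0 = 1.
  i=2: a_2=36, p_2 = 36*2 + 1 = 73, q_2 = 36*1 + 1 = 37.
  i=3: a_3=10, p_3 = 10*73 + 2 = 732, q_3 = 10*37 + 1 = 371.
q_3 = 371 > 40, so the last convergent with denominator <= 40 is p_2/q_2 = 73/37.
The closest fraction with denominator <= 40 is either p_2/q_2 or the intermediate fraction (k*p_2 + p_1)/(k*q_2 + q_1) with the largest k >= 1 whose denominator stays <= 40; these approach x as k grows, and every other convergent or intermediate fraction in range is farther away.
Largest k: floor((40 - q_1)/q_2) = floor((40 - 1)/37) = 1.
That gives (1*73 + 2)/(1*37 + 1) = 75/38.
Compare the errors: |x - 73/37| = |732*37 - 73*371|/(371*37) = 1/13727, and |x - 75/38| = |732*38 - 75*371|/(371*38) = 9/14098.
Cross-multiplying, 1*14098 = 14098 < 123543 = 9*13727, so 1/13727 is smaller: the convergent 73/37 is closer to x than 75/38.

73/37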